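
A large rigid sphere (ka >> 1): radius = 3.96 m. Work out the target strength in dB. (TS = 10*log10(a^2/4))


5.93 dB


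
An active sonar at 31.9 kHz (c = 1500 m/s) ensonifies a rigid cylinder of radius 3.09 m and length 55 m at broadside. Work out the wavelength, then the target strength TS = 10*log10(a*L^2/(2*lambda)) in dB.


Step 1: lambda = c/f = 1500/31900 = 0.04702 m
Step 2: TS = 10*log10(a*L^2/(2*lambda)) = 10*log10(3.09*55^2/(2*0.04702)) = 49.97

49.97 dB


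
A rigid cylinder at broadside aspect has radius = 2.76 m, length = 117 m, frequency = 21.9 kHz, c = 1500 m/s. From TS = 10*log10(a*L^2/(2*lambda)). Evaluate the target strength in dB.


lambda = 1500/21900 = 0.06849 m
TS = 10*log10(2.76*117^2/(2*0.06849)) = 54.41

54.41 dB


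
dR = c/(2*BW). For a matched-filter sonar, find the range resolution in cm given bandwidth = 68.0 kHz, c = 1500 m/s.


dR = c/(2*BW) = 1500 / (2 * 68.0e3) = 0.011 m = 1.1 cm

1.1 cm


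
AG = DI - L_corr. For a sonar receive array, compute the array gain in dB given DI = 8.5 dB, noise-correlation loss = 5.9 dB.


AG = DI - L_corr = 8.5 - 5.9 = 2.6

2.6 dB


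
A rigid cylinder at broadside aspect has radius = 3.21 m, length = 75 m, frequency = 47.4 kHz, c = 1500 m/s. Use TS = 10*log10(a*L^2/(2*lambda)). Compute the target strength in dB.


lambda = 1500/47400 = 0.03165 m
TS = 10*log10(3.21*75^2/(2*0.03165)) = 54.55

54.55 dB


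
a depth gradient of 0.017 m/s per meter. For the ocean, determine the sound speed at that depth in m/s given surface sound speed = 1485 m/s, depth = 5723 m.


1582.291 m/s


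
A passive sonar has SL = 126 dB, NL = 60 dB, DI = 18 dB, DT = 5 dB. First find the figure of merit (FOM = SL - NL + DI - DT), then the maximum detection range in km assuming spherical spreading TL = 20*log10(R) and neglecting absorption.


Step 1: FOM = SL - NL + DI - DT = 126 - 60 + 18 - 5 = 79 dB
Step 2: at max range FOM = TL = 20*log10(R), so R = 10^(79/20) = 8912.51 m = 8.91 km

8.91 km


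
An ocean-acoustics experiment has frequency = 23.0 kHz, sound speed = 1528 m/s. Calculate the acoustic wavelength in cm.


lambda = c/f = 1528 / 23000 = 0.0664 m = 6.64 cm

6.64 cm


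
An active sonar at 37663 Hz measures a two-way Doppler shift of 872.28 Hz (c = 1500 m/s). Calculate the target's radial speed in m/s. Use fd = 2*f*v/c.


17.37 m/s


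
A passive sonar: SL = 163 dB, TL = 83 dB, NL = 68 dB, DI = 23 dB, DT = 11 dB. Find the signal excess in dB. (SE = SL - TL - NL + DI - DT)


24 dB


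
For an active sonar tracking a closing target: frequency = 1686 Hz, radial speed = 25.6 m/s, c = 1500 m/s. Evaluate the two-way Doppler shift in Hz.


57.55 Hz


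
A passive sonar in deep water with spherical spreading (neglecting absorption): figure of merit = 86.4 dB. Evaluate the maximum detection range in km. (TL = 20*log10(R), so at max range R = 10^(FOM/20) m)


At max range FOM = TL, so 20*log10(R) = 86.4
R = 10^(86.4/20) = 20892.96 m = 20.89 km

20.89 km


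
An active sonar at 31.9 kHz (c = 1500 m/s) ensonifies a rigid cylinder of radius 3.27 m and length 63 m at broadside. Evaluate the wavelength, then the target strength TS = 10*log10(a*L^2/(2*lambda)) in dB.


Step 1: lambda = c/f = 1500/31900 = 0.04702 m
Step 2: TS = 10*log10(a*L^2/(2*lambda)) = 10*log10(3.27*63^2/(2*0.04702)) = 51.4

51.4 dB


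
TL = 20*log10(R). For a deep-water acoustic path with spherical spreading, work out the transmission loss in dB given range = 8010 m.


TL = 20*log10(8010) = 78.07

78.07 dB


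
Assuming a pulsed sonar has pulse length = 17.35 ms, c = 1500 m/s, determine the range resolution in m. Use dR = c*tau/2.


dR = c*tau/2 = 1500 * 17.35e-3 / 2 = 13.0125

13.0125 m


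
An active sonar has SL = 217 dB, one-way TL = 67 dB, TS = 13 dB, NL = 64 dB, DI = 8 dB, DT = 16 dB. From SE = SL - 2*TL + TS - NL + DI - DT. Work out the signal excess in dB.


24 dB


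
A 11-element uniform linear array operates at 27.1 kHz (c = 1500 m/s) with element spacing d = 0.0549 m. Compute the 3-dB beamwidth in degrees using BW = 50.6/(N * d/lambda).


4.64 deg


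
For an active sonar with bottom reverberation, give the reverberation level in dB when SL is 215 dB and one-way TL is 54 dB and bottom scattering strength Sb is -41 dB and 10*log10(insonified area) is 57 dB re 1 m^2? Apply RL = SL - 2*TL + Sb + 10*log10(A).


123 dB


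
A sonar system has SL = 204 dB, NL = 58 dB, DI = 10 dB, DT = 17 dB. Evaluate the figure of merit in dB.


FOM = SL - NL + DI - DT = 204 - 58 + 10 - 17 = 139

139 dB


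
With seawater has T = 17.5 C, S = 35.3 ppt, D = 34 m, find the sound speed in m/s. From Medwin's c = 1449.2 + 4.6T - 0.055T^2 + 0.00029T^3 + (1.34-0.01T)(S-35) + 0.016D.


1515.3 m/s


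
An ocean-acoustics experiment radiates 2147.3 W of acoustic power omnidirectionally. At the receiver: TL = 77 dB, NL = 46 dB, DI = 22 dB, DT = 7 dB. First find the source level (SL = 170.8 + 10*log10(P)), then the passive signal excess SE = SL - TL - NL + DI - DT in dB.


Step 1: SL = 170.8 + 10*log10(2147.3) = 204.12 dB
Step 2: SE = SL - TL - NL + DI - DT = 204.12 - 77 - 46 + 22 - 7 = 96.12

96.12 dB


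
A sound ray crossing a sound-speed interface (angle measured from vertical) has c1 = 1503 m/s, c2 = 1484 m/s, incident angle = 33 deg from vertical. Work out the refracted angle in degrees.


32.53 deg


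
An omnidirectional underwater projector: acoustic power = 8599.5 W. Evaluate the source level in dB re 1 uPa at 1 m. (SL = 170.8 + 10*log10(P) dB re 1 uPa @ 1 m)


SL = 170.8 + 10*log10(8599.5) = 170.8 + 39.34 = 210.14

210.14 dB


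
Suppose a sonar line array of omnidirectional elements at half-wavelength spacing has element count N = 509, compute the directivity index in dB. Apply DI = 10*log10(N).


27.07 dB


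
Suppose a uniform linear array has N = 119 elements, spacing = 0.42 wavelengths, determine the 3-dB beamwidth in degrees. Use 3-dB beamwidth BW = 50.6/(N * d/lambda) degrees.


1.01 deg


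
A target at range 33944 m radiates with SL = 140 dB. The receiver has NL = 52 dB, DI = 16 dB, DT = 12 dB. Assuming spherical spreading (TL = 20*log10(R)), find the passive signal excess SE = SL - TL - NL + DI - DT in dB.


Step 1: TL = 20*log10(33944) = 90.62 dB
Step 2: SE = 140 - 90.62 - 52 + 16 - 12 = 1.38

1.38 dB


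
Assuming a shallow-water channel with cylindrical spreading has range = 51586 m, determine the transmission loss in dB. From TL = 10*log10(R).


TL = 10*log10(51586) = 47.13

47.13 dB


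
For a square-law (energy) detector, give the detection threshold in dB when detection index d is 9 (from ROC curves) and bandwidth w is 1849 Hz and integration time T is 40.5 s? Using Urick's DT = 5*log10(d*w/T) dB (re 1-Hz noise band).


13.07 dB


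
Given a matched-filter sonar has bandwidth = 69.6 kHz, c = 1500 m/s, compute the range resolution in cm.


1.08 cm


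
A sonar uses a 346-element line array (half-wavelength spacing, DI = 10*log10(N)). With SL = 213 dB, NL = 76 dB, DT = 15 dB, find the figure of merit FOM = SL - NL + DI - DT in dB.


Step 1: DI = 10*log10(346) = 25.39 dB
Step 2: FOM = SL - NL + DI - DT = 213 - 76 + 25.39 - 15 = 147.39

147.39 dB


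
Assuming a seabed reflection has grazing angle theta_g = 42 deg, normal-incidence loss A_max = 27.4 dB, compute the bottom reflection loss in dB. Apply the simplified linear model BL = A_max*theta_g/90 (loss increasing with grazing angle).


BL = A_max * theta_g / 90 = 27.4 * 42 / 90 = 12.79

12.79 dB


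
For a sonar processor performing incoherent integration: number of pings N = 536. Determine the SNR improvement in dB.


13.65 dB


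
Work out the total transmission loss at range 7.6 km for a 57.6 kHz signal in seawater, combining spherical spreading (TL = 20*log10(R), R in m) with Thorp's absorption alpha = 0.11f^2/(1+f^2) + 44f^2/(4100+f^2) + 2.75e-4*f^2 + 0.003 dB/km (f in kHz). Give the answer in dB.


Step 1 (Thorp): alpha = 0.11*3317.76/(1+3317.76) + 44*3317.76/(4100+3317.76) + 2.75e-4*3317.76 + 0.003 = 20.7053 dB/km
Step 2: TL_spread = 20*log10(7600) = 77.62 dB
Step 3: TL_abs = alpha*R = 20.7053 * 7.6 = 157.36 dB
Step 4: TL_total = 77.62 + 157.36 = 234.98

234.98 dB


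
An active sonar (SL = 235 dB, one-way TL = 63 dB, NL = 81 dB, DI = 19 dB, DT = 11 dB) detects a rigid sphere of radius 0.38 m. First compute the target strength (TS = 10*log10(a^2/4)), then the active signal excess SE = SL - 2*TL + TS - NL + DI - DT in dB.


Step 1: TS = 10*log10(0.38^2/4) = -14.42 dB
Step 2: SE = SL - 2*TL + TS - NL + DI - DT = 235 - 2*63 + (-14.42) - 81 + 19 - 11 = 21.58

21.58 dB


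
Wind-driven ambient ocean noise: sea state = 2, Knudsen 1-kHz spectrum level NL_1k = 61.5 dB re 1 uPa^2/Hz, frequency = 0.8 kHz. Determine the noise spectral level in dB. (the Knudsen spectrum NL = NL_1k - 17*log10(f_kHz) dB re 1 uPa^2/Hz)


NL = NL_1k - 17*log10(f_kHz) = 61.5 - 17*log10(0.8) = 61.5 - (-1.65) = 63.15

63.15 dB


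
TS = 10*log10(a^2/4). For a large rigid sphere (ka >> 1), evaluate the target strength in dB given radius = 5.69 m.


TS = 10*log10(5.69^2 / 4) = 10*log10(8.094025) = 9.08

9.08 dB


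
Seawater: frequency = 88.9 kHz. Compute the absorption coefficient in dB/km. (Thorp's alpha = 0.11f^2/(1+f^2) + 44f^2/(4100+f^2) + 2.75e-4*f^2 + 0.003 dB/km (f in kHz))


31.257 dB/km


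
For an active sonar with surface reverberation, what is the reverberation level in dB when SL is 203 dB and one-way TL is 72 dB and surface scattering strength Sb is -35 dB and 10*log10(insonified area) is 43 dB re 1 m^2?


67 dB


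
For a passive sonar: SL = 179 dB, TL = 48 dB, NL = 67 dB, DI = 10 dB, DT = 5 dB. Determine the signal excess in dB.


SE = SL - TL - NL + DI - DT = 179 - 48 - 67 + 10 - 5 = 69

69 dB


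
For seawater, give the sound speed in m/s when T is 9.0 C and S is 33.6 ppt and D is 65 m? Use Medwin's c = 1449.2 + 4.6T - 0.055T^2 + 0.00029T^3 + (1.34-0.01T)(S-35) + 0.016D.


c = 1449.2 + 4.6*9.0 - 0.055*9.0^2 + 0.00029*9.0^3 + (1.34 - 0.01*9.0)*(33.6 - 35) + 0.016*65 = 1485.65

1485.65 m/s


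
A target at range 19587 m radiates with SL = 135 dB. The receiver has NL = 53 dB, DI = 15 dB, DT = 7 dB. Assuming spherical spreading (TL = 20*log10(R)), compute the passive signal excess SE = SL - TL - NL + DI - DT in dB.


Step 1: TL = 20*log10(19587) = 85.84 dB
Step 2: SE = 135 - 85.84 - 53 + 15 - 7 = 4.16

4.16 dB


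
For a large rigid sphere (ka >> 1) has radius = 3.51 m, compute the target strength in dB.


TS = 10*log10(3.51^2 / 4) = 10*log10(3.080025) = 4.89

4.89 dB


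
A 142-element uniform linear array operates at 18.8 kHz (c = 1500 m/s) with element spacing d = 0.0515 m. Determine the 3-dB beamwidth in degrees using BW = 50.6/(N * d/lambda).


Step 1: lambda = 1500/18800 = 0.07979 m
Step 2: d/lambda = 0.0515/0.07979 = 0.6454
Step 3: BW = 50.6/(N * d/lambda) = 50.6/(142 * 0.6454) = 0.55

0.55 deg


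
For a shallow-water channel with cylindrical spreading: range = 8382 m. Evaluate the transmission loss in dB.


39.23 dB


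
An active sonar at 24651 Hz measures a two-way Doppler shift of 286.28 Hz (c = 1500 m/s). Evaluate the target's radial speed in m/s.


From fd = 2*f*v/c, v = c*fd/(2*f) = 1500 * 286.28 / (2*24651) = 8.71

8.71 m/s


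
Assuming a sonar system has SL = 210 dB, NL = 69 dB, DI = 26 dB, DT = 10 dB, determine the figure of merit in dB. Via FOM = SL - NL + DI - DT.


157 dB


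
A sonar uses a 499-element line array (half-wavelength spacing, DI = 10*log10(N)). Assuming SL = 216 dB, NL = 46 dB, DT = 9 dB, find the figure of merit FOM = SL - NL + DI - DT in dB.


Step 1: DI = 10*log10(499) = 26.98 dB
Step 2: FOM = SL - NL + DI - DT = 216 - 46 + 26.98 - 9 = 187.98

187.98 dB


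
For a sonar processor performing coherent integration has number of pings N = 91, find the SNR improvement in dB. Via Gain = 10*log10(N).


Gain = 10*log10(91) = 19.59

19.59 dB


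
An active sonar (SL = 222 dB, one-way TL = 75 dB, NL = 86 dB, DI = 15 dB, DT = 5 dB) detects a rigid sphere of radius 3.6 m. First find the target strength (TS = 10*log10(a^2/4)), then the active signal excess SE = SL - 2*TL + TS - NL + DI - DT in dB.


Step 1: TS = 10*log10(3.6^2/4) = 5.11 dB
Step 2: SE = SL - 2*TL + TS - NL + DI - DT = 222 - 2*75 + (5.11) - 86 + 15 - 5 = 1.11

1.11 dB


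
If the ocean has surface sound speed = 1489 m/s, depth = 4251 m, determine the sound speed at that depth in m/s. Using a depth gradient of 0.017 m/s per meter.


c = 1489 + 0.017 * 4251 = 1561.267

1561.267 m/s


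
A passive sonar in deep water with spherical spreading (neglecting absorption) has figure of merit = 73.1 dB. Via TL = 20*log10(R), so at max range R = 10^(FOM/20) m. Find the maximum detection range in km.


At max range FOM = TL, so 20*log10(R) = 73.1
R = 10^(73.1/20) = 4518.56 m = 4.52 km

4.52 km


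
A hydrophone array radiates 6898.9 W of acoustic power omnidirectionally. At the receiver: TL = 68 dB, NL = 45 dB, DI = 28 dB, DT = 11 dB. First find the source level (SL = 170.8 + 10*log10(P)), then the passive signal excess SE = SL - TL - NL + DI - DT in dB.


Step 1: SL = 170.8 + 10*log10(6898.9) = 209.19 dB
Step 2: SE = SL - TL - NL + DI - DT = 209.19 - 68 - 45 + 28 - 11 = 113.19

113.19 dB


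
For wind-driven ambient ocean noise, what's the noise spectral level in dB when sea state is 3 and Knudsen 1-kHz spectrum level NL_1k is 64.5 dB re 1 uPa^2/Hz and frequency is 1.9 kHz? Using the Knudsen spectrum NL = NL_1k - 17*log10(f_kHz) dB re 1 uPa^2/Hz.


59.76 dB


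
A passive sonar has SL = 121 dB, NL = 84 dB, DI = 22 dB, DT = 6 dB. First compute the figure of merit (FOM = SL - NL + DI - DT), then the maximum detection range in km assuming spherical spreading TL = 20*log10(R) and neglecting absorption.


Step 1: FOM = SL - NL + DI - DT = 121 - 84 + 22 - 6 = 53 dB
Step 2: at max range FOM = TL = 20*log10(R), so R = 10^(53/20) = 446.68 m = 0.45 km

0.45 km


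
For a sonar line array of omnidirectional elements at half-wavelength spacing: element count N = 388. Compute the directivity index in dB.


DI = 10*log10(388) = 25.89

25.89 dB


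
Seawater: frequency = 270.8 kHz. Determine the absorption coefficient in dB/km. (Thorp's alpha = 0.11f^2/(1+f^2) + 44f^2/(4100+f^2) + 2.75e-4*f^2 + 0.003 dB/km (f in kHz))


f^2 = 73332.64
alpha = 0.11*73332.64/(1+73332.64) + 44*73332.64/(4100+73332.64) + 2.75e-4*73332.64 + 0.003 = 61.95

61.95 dB/km


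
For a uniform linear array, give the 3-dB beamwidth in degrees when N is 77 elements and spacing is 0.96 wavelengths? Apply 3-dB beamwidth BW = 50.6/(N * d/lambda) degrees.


0.68 deg


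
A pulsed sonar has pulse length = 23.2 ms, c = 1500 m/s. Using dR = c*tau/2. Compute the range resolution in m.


dR = c*tau/2 = 1500 * 23.2e-3 / 2 = 17.4

17.4 m


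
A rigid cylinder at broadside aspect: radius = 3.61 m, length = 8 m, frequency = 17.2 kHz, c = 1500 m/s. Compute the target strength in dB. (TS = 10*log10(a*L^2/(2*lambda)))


31.22 dB


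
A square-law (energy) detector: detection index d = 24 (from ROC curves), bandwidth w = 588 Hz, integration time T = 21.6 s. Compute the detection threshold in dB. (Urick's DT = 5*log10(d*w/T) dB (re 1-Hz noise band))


DT = 5*log10(d*w/T) = 5*log10(24 * 588 / 21.6) = 5*log10(653.33) = 14.08

14.08 dB


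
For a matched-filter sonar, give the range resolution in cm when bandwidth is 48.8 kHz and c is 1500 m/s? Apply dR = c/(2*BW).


dR = c/(2*BW) = 1500 / (2 * 48.8e3) = 0.0154 m = 1.54 cm

1.54 cm


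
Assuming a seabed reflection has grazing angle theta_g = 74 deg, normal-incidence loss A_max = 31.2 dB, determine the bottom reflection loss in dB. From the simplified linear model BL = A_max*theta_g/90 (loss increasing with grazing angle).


25.65 dB


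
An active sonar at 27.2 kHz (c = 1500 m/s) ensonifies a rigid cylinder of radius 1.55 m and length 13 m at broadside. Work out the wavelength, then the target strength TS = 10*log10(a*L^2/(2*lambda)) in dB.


Step 1: lambda = c/f = 1500/27200 = 0.05515 m
Step 2: TS = 10*log10(a*L^2/(2*lambda)) = 10*log10(1.55*13^2/(2*0.05515)) = 33.76

33.76 dB


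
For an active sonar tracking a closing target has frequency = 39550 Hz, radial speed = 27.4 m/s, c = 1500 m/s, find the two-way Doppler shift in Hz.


fd = 2*f*v/c = 2 * 39550 * 27.4 / 1500 = 1444.89

1444.89 Hz


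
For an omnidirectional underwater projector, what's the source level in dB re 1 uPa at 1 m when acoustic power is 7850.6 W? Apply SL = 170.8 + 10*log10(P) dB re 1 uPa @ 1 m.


209.75 dB


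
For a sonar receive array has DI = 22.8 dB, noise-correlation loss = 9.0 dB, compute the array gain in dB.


13.8 dB


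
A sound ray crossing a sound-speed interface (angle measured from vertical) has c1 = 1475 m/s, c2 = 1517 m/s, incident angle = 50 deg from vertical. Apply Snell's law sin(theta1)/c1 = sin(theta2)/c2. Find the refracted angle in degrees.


sin(theta2) = (c2/c1)*sin(theta1) = (1517/1475)*sin(50 deg) = 0.78786
theta2 = arcsin(0.78786) = 51.99

51.99 deg


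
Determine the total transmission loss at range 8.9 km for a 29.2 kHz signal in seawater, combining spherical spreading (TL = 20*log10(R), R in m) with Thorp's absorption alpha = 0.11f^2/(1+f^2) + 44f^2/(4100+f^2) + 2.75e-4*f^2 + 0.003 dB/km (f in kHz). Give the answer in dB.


Step 1 (Thorp): alpha = 0.11*852.64/(1+852.64) + 44*852.64/(4100+852.64) + 2.75e-4*852.64 + 0.003 = 7.9223 dB/km
Step 2: TL_spread = 20*log10(8900) = 78.99 dB
Step 3: TL_abs = alpha*R = 7.9223 * 8.9 = 70.51 dB
Step 4: TL_total = 78.99 + 70.51 = 149.5

149.5 dB


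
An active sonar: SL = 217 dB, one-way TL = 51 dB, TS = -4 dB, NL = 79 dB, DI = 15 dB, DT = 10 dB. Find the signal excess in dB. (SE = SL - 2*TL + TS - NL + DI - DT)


SE = SL - 2*TL + TS - NL + DI - DT = 217 - 2*51 + (-4) - 79 + 15 - 10 = 37

37 dB


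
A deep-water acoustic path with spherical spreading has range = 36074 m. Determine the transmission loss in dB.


TL = 20*log10(36074) = 91.14

91.14 dB


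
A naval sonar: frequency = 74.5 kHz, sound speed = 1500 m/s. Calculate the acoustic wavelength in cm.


2.01 cm


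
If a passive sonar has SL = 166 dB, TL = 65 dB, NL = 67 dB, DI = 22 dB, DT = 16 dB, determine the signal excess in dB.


SE = SL - TL - NL + DI - DT = 166 - 65 - 67 + 22 - 16 = 40

40 dB


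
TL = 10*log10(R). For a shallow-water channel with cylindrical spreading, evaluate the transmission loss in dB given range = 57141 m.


TL = 10*log10(57141) = 47.57

47.57 dB


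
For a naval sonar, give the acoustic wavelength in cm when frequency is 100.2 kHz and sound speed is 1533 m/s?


lambda = c/f = 1533 / 100200 = 0.0153 m = 1.53 cm

1.53 cm


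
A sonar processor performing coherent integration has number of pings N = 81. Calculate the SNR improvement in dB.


Gain = 10*log10(81) = 19.08

19.08 dB


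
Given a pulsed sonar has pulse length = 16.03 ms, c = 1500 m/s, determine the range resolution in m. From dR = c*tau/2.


dR = c*tau/2 = 1500 * 16.03e-3 / 2 = 12.0225

12.0225 m


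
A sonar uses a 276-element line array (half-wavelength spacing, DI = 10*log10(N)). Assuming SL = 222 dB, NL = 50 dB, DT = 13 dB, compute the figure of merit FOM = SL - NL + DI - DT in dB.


183.41 dB


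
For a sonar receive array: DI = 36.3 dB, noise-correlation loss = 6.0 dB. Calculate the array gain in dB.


AG = DI - L_corr = 36.3 - 6.0 = 30.3

30.3 dB


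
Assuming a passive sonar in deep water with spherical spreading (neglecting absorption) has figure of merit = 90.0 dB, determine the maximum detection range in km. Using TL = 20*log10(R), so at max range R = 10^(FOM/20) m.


At max range FOM = TL, so 20*log10(R) = 90.0
R = 10^(90.0/20) = 31622.78 m = 31.62 km

31.62 km


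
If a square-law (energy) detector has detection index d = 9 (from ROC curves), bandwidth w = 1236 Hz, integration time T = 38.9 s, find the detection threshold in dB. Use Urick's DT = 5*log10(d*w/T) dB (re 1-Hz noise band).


12.28 dB


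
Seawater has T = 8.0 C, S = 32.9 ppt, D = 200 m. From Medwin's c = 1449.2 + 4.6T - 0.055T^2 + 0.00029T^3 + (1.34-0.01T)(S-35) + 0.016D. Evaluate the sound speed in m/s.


1483.18 m/s


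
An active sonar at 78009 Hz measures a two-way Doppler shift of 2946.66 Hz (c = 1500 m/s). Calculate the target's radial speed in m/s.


From fd = 2*f*v/c, v = c*fd/(2*f) = 1500 * 2946.66 / (2*78009) = 28.33

28.33 m/s


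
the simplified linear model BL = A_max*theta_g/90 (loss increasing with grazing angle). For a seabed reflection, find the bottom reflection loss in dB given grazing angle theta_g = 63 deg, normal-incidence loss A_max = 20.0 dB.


14.0 dB


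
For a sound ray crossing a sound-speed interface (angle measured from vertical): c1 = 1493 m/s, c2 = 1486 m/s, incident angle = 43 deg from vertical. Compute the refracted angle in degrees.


sin(theta2) = (c2/c1)*sin(theta1) = (1486/1493)*sin(43 deg) = 0.6788
theta2 = arcsin(0.6788) = 42.75

42.75 deg


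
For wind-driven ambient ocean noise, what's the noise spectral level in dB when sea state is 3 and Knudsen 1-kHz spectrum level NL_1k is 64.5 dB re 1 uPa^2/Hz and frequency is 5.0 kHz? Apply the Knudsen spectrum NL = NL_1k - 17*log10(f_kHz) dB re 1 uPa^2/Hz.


NL = NL_1k - 17*log10(f_kHz) = 64.5 - 17*log10(5.0) = 64.5 - (11.88) = 52.62

52.62 dB


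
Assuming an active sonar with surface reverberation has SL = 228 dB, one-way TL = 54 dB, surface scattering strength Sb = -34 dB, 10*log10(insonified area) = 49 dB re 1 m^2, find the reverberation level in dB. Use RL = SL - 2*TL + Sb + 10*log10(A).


135 dB


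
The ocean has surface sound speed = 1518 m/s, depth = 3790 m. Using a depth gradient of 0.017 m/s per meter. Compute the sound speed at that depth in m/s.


c = 1518 + 0.017 * 3790 = 1582.43

1582.43 m/s


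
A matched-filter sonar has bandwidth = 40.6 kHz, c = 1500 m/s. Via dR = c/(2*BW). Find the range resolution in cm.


dR = c/(2*BW) = 1500 / (2 * 40.6e3) = 0.0185 m = 1.85 cm

1.85 cm


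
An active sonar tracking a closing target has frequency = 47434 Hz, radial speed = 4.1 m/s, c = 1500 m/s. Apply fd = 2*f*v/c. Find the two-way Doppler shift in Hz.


fd = 2*f*v/c = 2 * 47434 * 4.1 / 1500 = 259.31

259.31 Hz


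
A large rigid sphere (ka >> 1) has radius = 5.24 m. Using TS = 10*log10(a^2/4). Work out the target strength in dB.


TS = 10*log10(5.24^2 / 4) = 10*log10(6.8644) = 8.37

8.37 dB


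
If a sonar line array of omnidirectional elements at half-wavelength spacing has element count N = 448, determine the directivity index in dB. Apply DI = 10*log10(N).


DI = 10*log10(448) = 26.51

26.51 dB


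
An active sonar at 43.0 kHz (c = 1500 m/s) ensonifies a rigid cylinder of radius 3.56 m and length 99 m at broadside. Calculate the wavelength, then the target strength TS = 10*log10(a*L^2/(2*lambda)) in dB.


Step 1: lambda = c/f = 1500/43000 = 0.03488 m
Step 2: TS = 10*log10(a*L^2/(2*lambda)) = 10*log10(3.56*99^2/(2*0.03488)) = 56.99

56.99 dB


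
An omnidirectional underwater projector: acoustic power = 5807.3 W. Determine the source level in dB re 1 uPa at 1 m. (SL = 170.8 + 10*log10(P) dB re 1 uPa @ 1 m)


208.44 dB


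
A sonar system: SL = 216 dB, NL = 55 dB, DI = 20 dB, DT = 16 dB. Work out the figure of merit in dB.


FOM = SL - NL + DI - DT = 216 - 55 + 20 - 16 = 165

165 dB


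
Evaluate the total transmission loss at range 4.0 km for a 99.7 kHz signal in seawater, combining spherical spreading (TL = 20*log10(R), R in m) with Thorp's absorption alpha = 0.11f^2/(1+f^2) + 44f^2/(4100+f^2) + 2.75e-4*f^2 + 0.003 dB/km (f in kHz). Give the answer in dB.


Step 1 (Thorp): alpha = 0.11*9940.09/(1+9940.09) + 44*9940.09/(4100+9940.09) + 2.75e-4*9940.09 + 0.003 = 33.9976 dB/km
Step 2: TL_spread = 20*log10(4000) = 72.04 dB
Step 3: TL_abs = alpha*R = 33.9976 * 4.0 = 135.99 dB
Step 4: TL_total = 72.04 + 135.99 = 208.03

208.03 dB


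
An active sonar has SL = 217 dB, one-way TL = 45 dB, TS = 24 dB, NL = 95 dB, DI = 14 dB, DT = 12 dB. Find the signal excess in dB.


SE = SL - 2*TL + TS - NL + DI - DT = 217 - 2*45 + (24) - 95 + 14 - 12 = 58

58 dB


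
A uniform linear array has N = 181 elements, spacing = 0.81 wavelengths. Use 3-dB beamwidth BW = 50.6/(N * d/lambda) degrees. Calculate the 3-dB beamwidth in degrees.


0.35 deg


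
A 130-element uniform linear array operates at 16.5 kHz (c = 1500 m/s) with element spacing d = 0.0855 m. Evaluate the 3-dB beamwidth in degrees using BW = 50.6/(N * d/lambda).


Step 1: lambda = 1500/16500 = 0.09091 m
Step 2: d/lambda = 0.0855/0.09091 = 0.9405
Step 3: BW = 50.6/(N * d/lambda) = 50.6/(130 * 0.9405) = 0.41

0.41 deg


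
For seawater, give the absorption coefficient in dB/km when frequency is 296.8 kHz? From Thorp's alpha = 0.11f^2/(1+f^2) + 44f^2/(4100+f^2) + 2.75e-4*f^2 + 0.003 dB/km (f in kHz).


f^2 = 88090.24
alpha = 0.11*88090.24/(1+88090.24) + 44*88090.24/(4100+88090.24) + 2.75e-4*88090.24 + 0.003 = 66.381

66.381 dB/km


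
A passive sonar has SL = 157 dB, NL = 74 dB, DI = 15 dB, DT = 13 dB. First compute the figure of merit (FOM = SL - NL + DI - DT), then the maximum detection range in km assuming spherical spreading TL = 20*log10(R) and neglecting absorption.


Step 1: FOM = SL - NL + DI - DT = 157 - 74 + 15 - 13 = 85 dB
Step 2: at max range FOM = TL = 20*log10(R), so R = 10^(85/20) = 17782.79 m = 17.78 km

17.78 km


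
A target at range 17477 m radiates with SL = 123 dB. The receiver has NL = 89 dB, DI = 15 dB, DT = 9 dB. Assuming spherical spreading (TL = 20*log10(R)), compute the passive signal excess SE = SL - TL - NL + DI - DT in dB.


Step 1: TL = 20*log10(17477) = 84.85 dB
Step 2: SE = 123 - 84.85 - 89 + 15 - 9 = -44.85

-44.85 dB


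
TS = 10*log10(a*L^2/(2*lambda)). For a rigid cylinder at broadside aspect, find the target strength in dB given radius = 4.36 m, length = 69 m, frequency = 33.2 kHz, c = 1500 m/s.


lambda = 1500/33200 = 0.04518 m
TS = 10*log10(4.36*69^2/(2*0.04518)) = 53.61

53.61 dB


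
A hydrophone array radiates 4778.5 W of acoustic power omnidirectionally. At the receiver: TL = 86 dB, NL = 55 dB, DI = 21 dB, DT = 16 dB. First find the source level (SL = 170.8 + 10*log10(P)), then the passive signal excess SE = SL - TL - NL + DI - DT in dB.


Step 1: SL = 170.8 + 10*log10(4778.5) = 207.59 dB
Step 2: SE = SL - TL - NL + DI - DT = 207.59 - 86 - 55 + 21 - 16 = 71.59

71.59 dB


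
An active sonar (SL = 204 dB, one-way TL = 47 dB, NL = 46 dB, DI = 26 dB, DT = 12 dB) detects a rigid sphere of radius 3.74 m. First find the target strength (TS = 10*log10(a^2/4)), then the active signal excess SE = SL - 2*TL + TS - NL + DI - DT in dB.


Step 1: TS = 10*log10(3.74^2/4) = 5.44 dB
Step 2: SE = SL - 2*TL + TS - NL + DI - DT = 204 - 2*47 + (5.44) - 46 + 26 - 12 = 83.44

83.44 dB


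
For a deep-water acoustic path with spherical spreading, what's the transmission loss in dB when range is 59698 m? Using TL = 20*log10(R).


TL = 20*log10(59698) = 95.52

95.52 dB


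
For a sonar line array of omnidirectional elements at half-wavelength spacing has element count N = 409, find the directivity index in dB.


DI = 10*log10(409) = 26.12

26.12 dB


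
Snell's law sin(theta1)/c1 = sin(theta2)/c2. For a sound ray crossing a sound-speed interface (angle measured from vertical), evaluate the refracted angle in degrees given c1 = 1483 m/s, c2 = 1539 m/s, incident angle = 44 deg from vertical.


sin(theta2) = (c2/c1)*sin(theta1) = (1539/1483)*sin(44 deg) = 0.72089
theta2 = arcsin(0.72089) = 46.13

46.13 deg


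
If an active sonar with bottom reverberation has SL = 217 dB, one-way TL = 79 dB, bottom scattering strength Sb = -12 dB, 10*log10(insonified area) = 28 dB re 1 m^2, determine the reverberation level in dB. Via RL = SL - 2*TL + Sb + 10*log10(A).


RL = SL - 2*TL + Sb + 10*log10(A) = 217 - 2*79 + (-12) + 28 = 75

75 dB


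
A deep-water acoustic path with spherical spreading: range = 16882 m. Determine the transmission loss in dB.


TL = 20*log10(16882) = 84.55

84.55 dB


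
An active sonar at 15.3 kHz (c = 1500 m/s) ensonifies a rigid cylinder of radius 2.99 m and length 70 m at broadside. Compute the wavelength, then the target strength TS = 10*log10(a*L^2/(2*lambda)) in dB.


Step 1: lambda = c/f = 1500/15300 = 0.09804 m
Step 2: TS = 10*log10(a*L^2/(2*lambda)) = 10*log10(2.99*70^2/(2*0.09804)) = 48.73

48.73 dB


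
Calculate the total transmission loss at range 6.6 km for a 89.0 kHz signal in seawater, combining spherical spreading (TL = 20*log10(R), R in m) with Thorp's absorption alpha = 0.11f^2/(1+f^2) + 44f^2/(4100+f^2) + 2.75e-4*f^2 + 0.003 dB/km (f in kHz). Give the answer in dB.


Step 1 (Thorp): alpha = 0.11*7921.0/(1+7921.0) + 44*7921.0/(4100+7921.0) + 2.75e-4*7921.0 + 0.003 = 31.2842 dB/km
Step 2: TL_spread = 20*log10(6600) = 76.39 dB
Step 3: TL_abs = alpha*R = 31.2842 * 6.6 = 206.48 dB
Step 4: TL_total = 76.39 + 206.48 = 282.87

282.87 dB


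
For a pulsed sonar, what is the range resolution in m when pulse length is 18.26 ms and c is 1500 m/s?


dR = c*tau/2 = 1500 * 18.26e-3 / 2 = 13.695

13.695 m


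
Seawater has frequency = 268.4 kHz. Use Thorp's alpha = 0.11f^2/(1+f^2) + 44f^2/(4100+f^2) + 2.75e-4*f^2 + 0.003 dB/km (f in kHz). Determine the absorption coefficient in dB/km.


f^2 = 72038.56
alpha = 0.11*72038.56/(1+72038.56) + 44*72038.56/(4100+72038.56) + 2.75e-4*72038.56 + 0.003 = 61.554

61.554 dB/km


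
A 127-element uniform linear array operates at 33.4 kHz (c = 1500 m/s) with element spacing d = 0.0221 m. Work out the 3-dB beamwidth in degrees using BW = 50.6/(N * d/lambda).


Step 1: lambda = 1500/33400 = 0.04491 m
Step 2: d/lambda = 0.0221/0.04491 = 0.4921
Step 3: BW = 50.6/(N * d/lambda) = 50.6/(127 * 0.4921) = 0.81

0.81 deg


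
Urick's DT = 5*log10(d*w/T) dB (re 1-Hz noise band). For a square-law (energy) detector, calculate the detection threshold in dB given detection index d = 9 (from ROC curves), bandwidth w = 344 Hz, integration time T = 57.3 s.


DT = 5*log10(d*w/T) = 5*log10(9 * 344 / 57.3) = 5*log10(54.03) = 8.66

8.66 dB


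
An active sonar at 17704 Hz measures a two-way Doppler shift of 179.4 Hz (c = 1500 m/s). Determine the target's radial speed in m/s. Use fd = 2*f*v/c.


From fd = 2*f*v/c, v = c*fd/(2*f) = 1500 * 179.4 / (2*17704) = 7.6

7.6 m/s


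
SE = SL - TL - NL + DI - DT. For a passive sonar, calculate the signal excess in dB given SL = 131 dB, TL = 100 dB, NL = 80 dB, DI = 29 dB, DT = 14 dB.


SE = SL - TL - NL + DI - DT = 131 - 100 - 80 + 29 - 14 = -34

-34 dB


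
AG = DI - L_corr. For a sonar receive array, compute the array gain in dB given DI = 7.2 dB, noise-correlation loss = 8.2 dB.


-1.0 dB


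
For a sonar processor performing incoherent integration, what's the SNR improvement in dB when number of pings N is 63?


9.0 dB


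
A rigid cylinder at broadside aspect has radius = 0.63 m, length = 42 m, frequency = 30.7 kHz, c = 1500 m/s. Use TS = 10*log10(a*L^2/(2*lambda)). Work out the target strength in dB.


40.56 dB


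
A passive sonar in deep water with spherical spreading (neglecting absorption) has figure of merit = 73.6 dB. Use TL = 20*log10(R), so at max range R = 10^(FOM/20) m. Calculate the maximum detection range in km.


4.79 km


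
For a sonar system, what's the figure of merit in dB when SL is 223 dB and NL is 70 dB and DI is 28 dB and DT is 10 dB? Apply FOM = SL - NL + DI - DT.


FOM = SL - NL + DI - DT = 223 - 70 + 28 - 10 = 171

171 dB


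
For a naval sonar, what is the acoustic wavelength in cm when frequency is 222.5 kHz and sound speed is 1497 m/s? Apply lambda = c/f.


lambda = c/f = 1497 / 222500 = 0.0067 m = 0.67 cm

0.67 cm


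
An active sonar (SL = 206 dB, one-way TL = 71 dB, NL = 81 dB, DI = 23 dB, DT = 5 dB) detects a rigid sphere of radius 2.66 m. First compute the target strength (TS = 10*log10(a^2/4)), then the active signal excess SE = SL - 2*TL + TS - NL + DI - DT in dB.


Step 1: TS = 10*log10(2.66^2/4) = 2.48 dB
Step 2: SE = SL - 2*TL + TS - NL + DI - DT = 206 - 2*71 + (2.48) - 81 + 23 - 5 = 3.48

3.48 dB


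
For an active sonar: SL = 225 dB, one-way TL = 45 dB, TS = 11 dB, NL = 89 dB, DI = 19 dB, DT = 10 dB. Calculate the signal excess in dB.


SE = SL - 2*TL + TS - NL + DI - DT = 225 - 2*45 + (11) - 89 + 19 - 10 = 66

66 dB


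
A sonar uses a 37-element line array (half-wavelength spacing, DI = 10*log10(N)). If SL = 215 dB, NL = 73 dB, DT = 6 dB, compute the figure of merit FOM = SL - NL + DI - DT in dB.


151.68 dB


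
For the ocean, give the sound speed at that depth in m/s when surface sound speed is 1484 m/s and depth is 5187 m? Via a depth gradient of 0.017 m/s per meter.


c = 1484 + 0.017 * 5187 = 1572.179

1572.179 m/s


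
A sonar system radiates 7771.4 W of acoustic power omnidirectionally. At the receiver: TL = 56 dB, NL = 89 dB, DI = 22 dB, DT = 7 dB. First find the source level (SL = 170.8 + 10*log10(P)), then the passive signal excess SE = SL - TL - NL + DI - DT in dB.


Step 1: SL = 170.8 + 10*log10(7771.4) = 209.7 dB
Step 2: SE = SL - TL - NL + DI - DT = 209.7 - 56 - 89 + 22 - 7 = 79.7

79.7 dB


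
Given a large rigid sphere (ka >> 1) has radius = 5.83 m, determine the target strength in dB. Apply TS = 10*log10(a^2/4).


9.29 dB


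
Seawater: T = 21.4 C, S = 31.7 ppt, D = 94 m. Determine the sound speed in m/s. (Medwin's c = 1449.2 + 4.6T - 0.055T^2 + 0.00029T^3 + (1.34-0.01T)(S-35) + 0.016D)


c = 1449.2 + 4.6*21.4 - 0.055*21.4^2 + 0.00029*21.4^3 + (1.34 - 0.01*21.4)*(31.7 - 35) + 0.016*94 = 1523.08

1523.08 m/s


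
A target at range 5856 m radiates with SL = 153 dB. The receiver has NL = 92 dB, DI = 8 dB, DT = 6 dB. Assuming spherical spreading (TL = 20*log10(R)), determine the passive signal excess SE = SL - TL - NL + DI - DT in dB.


Step 1: TL = 20*log10(5856) = 75.35 dB
Step 2: SE = 153 - 75.35 - 92 + 8 - 6 = -12.35

-12.35 dB


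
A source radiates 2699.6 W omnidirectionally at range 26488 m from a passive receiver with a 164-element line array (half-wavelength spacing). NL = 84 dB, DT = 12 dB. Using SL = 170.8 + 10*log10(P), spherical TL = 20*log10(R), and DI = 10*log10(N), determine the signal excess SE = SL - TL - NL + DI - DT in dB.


Step 1: SL = 170.8 + 10*log10(2699.6) = 205.11 dB
Step 2: TL = 20*log10(26488) = 88.46 dB
Step 3: DI = 10*log10(164) = 22.15 dB
Step 4: SE = SL - TL - NL + DI - DT = 205.11 - 88.46 - 84 + 22.15 - 12 = 42.8

42.8 dB


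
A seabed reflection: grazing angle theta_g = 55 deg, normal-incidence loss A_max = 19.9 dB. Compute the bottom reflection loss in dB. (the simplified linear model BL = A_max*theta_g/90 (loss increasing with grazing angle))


BL = A_max * theta_g / 90 = 19.9 * 55 / 90 = 12.16

12.16 dB


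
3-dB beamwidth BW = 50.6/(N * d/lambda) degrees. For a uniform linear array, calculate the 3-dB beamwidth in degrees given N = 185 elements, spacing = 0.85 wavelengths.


0.32 deg


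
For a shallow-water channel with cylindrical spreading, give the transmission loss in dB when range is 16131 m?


TL = 10*log10(16131) = 42.08

42.08 dB


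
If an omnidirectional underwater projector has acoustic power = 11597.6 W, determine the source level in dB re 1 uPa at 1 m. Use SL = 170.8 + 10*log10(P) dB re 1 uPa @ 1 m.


SL = 170.8 + 10*log10(11597.6) = 170.8 + 40.64 = 211.44

211.44 dB


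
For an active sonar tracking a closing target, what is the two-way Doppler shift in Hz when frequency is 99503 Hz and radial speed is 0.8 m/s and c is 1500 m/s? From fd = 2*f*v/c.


106.14 Hz


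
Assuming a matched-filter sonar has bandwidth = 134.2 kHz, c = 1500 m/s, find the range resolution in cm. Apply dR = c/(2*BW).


dR = c/(2*BW) = 1500 / (2 * 134.2e3) = 0.0056 m = 0.56 cm

0.56 cm


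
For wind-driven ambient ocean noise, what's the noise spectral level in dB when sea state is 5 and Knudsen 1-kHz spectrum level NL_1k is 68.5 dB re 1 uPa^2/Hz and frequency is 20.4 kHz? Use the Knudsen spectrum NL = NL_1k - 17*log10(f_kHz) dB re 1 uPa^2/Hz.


NL = NL_1k - 17*log10(f_kHz) = 68.5 - 17*log10(20.4) = 68.5 - (22.26) = 46.24

46.24 dB


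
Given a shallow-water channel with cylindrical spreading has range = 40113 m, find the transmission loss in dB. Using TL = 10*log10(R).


TL = 10*log10(40113) = 46.03

46.03 dB


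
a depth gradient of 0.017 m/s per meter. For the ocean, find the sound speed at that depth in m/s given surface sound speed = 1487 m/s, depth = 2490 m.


c = 1487 + 0.017 * 2490 = 1529.33

1529.33 m/s


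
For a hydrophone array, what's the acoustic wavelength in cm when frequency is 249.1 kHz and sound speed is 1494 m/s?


lambda = c/f = 1494 / 249100 = 0.006 m = 0.6 cm

0.6 cm


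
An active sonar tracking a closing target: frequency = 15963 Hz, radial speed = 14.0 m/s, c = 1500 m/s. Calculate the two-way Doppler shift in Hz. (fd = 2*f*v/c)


fd = 2*f*v/c = 2 * 15963 * 14.0 / 1500 = 297.98

297.98 Hz


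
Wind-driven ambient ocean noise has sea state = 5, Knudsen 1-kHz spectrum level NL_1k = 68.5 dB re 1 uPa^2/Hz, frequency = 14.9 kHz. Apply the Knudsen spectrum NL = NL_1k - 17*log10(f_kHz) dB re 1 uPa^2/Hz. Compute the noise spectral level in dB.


48.56 dB


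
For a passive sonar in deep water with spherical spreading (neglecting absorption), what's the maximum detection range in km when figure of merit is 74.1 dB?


At max range FOM = TL, so 20*log10(R) = 74.1
R = 10^(74.1/20) = 5069.91 m = 5.07 km

5.07 km


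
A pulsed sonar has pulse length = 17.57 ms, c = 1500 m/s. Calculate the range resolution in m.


dR = c*tau/2 = 1500 * 17.57e-3 / 2 = 13.1775

13.1775 m


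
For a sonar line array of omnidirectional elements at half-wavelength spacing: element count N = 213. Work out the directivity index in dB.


DI = 10*log10(213) = 23.28

23.28 dB


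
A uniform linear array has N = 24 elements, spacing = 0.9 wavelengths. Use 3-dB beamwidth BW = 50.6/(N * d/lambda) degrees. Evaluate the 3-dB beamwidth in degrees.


2.34 deg


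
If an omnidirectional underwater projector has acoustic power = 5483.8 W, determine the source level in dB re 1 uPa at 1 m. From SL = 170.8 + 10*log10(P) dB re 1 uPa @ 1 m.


208.19 dB


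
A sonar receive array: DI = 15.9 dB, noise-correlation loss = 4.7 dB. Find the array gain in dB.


11.2 dB


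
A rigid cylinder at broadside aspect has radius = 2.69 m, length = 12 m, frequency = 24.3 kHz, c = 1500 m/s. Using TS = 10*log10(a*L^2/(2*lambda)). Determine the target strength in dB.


lambda = 1500/24300 = 0.06173 m
TS = 10*log10(2.69*12^2/(2*0.06173)) = 34.97

34.97 dB


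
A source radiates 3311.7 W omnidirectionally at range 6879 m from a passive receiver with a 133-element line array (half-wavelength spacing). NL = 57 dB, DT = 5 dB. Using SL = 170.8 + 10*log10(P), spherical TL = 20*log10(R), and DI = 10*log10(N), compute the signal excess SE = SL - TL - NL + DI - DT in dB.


Step 1: SL = 170.8 + 10*log10(3311.7) = 206.0 dB
Step 2: TL = 20*log10(6879) = 76.75 dB
Step 3: DI = 10*log10(133) = 21.24 dB
Step 4: SE = SL - TL - NL + DI - DT = 206.0 - 76.75 - 57 + 21.24 - 5 = 88.49

88.49 dB


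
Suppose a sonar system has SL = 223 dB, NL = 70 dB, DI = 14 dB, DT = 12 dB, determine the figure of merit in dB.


FOM = SL - NL + DI - DT = 223 - 70 + 14 - 12 = 155

155 dB


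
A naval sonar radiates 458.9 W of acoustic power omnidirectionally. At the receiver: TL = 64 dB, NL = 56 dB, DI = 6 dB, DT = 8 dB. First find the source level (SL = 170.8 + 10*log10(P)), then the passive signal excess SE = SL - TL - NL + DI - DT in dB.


Step 1: SL = 170.8 + 10*log10(458.9) = 197.42 dB
Step 2: SE = SL - TL - NL + DI - DT = 197.42 - 64 - 56 + 6 - 8 = 75.42

75.42 dB
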